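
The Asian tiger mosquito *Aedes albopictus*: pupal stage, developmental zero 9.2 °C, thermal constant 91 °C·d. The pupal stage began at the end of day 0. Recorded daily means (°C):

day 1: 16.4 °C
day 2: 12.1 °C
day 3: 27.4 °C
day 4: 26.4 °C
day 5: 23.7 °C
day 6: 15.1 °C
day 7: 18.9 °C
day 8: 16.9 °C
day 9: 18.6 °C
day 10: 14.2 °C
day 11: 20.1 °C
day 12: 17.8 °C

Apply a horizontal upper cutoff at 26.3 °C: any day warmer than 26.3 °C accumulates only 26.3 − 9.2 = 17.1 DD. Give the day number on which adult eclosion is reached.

day 9

Daily DD above 9.2 °C (capped at 17.1): 7.2, 2.9, 17.1, 17.1, 14.5, 5.9, 9.7, 7.7, 9.4, 5.0, 10.9, 8.6.
Cumulative: 7.2, 10.1, 27.2, 44.3, 58.8, 64.7, 74.4, 82.1, 91.5, 96.5, 107.4, 116.0.
The total first reaches 91 DD on day 9.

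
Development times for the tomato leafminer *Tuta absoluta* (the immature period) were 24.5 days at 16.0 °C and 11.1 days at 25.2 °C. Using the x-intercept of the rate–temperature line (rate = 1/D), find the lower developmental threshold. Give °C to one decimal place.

Under the model K = D·(T − T_b), so D₁·(T₁ − T_b) = D₂·(T₂ − T_b).
24.5·(16.0 − T_b) = 11.1·(25.2 − T_b)
T_b = (24.5·16.0 − 11.1·25.2) / (24.5 − 11.1) = 112.28 / 13.4 = 8.379 °C ≈ 8.4 °C.

8.4 °C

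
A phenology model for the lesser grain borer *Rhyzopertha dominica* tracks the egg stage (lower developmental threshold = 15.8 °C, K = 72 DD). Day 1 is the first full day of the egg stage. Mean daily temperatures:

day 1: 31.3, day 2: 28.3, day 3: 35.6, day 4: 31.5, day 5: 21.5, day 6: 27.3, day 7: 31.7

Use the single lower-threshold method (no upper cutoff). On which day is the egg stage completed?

day 6

Daily DD above 15.8 °C: 15.5, 12.5, 19.8, 15.7, 5.7, 11.5, 15.9.
Cumulative: 15.5, 28.0, 47.8, 63.5, 69.2, 80.7, 96.6.
The total first reaches 72 DD on day 6.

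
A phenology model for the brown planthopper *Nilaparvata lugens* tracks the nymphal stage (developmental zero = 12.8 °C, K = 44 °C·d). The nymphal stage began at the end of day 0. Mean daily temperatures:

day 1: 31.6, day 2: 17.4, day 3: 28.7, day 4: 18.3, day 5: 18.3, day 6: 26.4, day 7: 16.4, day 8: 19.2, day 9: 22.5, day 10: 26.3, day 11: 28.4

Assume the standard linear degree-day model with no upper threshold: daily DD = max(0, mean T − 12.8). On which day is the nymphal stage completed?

day 4

Daily DD above 12.8 °C: 18.8, 4.6, 15.9, 5.5, 5.5, 13.6, 3.6, 6.4, 9.7, 13.5, 15.6.
Cumulative: 18.8, 23.4, 39.3, 44.8, 50.3, 63.9, 67.5, 73.9, 83.6, 97.1, 112.7.
The total first reaches 44 DD on day 4.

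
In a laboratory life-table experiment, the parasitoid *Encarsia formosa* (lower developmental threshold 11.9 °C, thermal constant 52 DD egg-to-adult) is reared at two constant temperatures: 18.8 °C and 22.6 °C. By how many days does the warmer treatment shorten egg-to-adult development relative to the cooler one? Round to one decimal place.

2.7 days

At 18.8 °C: 52 / (18.8 − 11.9) = 52 / 6.9 = 7.536 d.
At 22.6 °C: 52 / (22.6 − 11.9) = 52 / 10.7 = 4.860 d.
Difference = |7.536 − 4.860| = 2.676 ≈ 2.7 days.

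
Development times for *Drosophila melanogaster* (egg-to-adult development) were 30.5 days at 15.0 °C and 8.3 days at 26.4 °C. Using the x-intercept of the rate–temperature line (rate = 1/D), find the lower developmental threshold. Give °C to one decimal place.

Linear rate model ⇒ the product D·(T − T_b) is constant across temperatures.
30.5·(15.0 − T_b) = 8.3·(26.4 − T_b)
T_b = (30.5·15.0 − 8.3·26.4) / (30.5 − 8.3) = 238.38 / 22.2 = 10.738 °C ≈ 10.7 °C.

10.7 °C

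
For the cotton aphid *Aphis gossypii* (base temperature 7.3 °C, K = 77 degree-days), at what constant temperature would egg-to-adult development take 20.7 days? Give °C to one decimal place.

Required daily accumulation = 77 / 20.7 = 3.720 DD/day.
T = T_base + 3.720 = 7.3 + 3.720 = 11.020 ≈ 11.0 °C.

11.0 °C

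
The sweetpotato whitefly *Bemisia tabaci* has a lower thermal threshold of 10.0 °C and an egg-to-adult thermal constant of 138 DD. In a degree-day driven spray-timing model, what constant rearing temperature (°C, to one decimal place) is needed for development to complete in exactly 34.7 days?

Required daily accumulation = 138 / 34.7 = 3.977 DD/day.
T = T_base + 3.977 = 10.0 + 3.977 = 13.977 ≈ 14.0 °C.

14.0 °C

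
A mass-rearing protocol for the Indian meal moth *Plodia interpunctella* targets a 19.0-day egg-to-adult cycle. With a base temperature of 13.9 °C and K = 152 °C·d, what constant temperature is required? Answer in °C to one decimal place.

Required daily accumulation = 152 / 19.0 = 8.000 DD/day.
T = T_base + 8.000 = 13.9 + 8.000 = 21.900 ≈ 21.9 °C.

21.9 °C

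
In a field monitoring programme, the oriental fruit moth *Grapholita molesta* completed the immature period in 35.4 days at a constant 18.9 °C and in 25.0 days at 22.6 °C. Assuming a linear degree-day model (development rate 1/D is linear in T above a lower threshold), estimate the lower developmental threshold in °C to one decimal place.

10.0 °C

Equal thermal constants: D₁(T₁ − T_b) = D₂(T₂ − T_b).
35.4·(18.9 − T_b) = 25.0·(22.6 − T_b)
T_b = (35.4·18.9 − 25.0·22.6) / (35.4 − 25.0) = 104.06 / 10.4 = 10.006 °C ≈ 10.0 °C.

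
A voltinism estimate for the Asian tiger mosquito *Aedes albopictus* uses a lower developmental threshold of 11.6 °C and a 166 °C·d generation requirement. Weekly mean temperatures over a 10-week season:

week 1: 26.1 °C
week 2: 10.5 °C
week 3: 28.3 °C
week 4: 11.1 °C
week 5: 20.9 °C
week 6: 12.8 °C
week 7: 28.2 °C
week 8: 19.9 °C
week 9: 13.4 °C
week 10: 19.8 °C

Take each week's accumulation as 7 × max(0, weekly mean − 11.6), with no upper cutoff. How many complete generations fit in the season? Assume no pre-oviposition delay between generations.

3 generations

Weekly DD (7 × max(0, T̄ − 11.6)): 101.5, 0.0, 116.9, 0.0, 65.1, 8.4, 116.2, 58.1, 12.6, 57.4.
Season total = 536.2 DD.
Complete generations = ⌊536.2 / 166⌋ = 3.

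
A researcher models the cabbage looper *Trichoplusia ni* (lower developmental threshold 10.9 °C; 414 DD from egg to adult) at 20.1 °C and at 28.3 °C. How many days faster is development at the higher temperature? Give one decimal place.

At 20.1 °C: 414 / (20.1 − 10.9) = 414 / 9.2 = 45.000 d.
At 28.3 °C: 414 / (28.3 − 10.9) = 414 / 17.4 = 23.793 d.
Difference = |45.000 − 23.793| = 21.207 ≈ 21.2 days.

21.2 days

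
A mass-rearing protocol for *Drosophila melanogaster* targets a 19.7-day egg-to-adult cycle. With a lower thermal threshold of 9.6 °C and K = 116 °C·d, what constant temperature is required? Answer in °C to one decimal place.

Required daily accumulation = 116 / 19.7 = 5.888 DD/day.
T = T_base + 5.888 = 9.6 + 5.888 = 15.488 ≈ 15.5 °C.

15.5 °C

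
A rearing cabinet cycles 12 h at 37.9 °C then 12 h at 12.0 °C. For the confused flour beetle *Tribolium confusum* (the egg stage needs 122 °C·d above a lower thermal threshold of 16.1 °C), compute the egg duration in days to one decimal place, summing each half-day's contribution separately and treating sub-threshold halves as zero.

11.2 days

Day half: max(0, 37.9 − 16.1) × 0.5 = 21.8 × 0.5 = 10.90 DD.
Night half: max(0, 12.0 − 16.1) × 0.5 = 0.0 × 0.5 = 0.00 DD.
Per 24 h: 10.90 DD/day.
Duration = 122 / 10.90 = 11.193 ≈ 11.2 days.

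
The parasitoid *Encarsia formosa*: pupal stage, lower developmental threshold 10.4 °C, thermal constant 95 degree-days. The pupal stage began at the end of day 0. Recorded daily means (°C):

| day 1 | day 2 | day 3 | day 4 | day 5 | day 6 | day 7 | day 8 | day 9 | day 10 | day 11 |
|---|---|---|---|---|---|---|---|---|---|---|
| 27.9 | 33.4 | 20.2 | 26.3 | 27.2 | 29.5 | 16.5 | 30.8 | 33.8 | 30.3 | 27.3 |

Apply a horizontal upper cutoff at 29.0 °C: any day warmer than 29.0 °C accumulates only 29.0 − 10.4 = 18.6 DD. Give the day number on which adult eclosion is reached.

Daily DD above 10.4 °C (capped at 18.6): 17.5, 18.6, 9.8, 15.9, 16.8, 18.6, 6.1, 18.6, 18.6, 18.6, 16.9.
Cumulative: 17.5, 36.1, 45.9, 61.8, 78.6, 97.2, 103.3, 121.9, 140.5, 159.1, 176.0.
The total first reaches 95 DD on day 6.

day 6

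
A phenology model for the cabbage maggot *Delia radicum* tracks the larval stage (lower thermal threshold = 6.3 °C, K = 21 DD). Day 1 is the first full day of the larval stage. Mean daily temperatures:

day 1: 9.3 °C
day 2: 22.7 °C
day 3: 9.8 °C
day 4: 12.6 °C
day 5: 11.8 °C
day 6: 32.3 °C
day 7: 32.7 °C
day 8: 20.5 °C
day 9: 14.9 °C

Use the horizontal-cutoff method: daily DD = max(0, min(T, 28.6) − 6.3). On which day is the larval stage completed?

Daily DD above 6.3 °C (capped at 22.3): 3.0, 16.4, 3.5, 6.3, 5.5, 22.3, 22.3, 14.2, 8.6.
Cumulative: 3.0, 19.4, 22.9, 29.2, 34.7, 57.0, 79.3, 93.5, 102.1.
The total first reaches 21 DD on day 3.

day 3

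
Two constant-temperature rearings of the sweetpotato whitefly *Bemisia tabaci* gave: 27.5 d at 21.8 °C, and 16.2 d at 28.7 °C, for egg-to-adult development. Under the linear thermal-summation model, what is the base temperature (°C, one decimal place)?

Under the model K = D·(T − T_b), so D₁·(T₁ − T_b) = D₂·(T₂ − T_b).
27.5·(21.8 − T_b) = 16.2·(28.7 − T_b)
T_b = (27.5·21.8 − 16.2·28.7) / (27.5 − 16.2) = 134.56 / 11.3 = 11.908 °C ≈ 11.9 °C.

11.9 °C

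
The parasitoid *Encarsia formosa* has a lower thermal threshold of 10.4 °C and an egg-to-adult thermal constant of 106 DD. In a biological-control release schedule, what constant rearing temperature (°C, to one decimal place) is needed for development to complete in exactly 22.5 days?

15.1 °C

Required daily accumulation = 106 / 22.5 = 4.711 DD/day.
T = T_base + 4.711 = 10.4 + 4.711 = 15.111 ≈ 15.1 °C.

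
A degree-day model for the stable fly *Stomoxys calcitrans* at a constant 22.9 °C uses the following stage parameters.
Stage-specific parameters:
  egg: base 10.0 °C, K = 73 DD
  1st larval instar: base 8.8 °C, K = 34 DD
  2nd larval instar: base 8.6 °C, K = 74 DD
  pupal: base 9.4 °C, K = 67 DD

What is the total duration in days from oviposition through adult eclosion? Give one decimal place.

18.2 days

egg: 73 / (22.9 − 10.0) = 73 / 12.9 = 5.659 d.
1st larval instar: 34 / (22.9 − 8.8) = 34 / 14.1 = 2.411 d.
2nd larval instar: 74 / (22.9 − 8.6) = 74 / 14.3 = 5.175 d.
pupal: 67 / (22.9 − 9.4) = 67 / 13.5 = 4.963 d.
Sum = 18.208 ≈ 18.2 days.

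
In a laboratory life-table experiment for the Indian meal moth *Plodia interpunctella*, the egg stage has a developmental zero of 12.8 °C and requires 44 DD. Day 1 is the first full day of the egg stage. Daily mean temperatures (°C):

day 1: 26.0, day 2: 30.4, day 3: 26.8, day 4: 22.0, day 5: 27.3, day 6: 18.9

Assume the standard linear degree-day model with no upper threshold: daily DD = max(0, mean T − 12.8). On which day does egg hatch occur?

Daily DD above 12.8 °C: 13.2, 17.6, 14.0, 9.2, 14.5, 6.1.
Cumulative: 13.2, 30.8, 44.8, 54.0, 68.5, 74.6.
The total first reaches 44 DD on day 3.

day 3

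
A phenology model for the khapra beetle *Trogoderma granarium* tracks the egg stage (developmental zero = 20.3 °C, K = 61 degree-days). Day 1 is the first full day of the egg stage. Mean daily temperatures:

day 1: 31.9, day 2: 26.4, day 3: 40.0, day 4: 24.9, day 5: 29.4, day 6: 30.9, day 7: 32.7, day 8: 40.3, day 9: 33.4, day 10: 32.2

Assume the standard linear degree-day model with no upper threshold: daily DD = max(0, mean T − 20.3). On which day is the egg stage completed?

Daily DD above 20.3 °C: 11.6, 6.1, 19.7, 4.6, 9.1, 10.6, 12.4, 20.0, 13.1, 11.9.
Cumulative: 11.6, 17.7, 37.4, 42.0, 51.1, 61.7, 74.1, 94.1, 107.2, 119.1.
The total first reaches 61 DD on day 6.

day 6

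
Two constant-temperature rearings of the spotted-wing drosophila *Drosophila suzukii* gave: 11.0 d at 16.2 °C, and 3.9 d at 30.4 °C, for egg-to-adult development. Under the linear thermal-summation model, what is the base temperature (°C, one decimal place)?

8.4 °C

Equal thermal constants: D₁(T₁ − T_b) = D₂(T₂ − T_b).
11.0·(16.2 − T_b) = 3.9·(30.4 − T_b)
T_b = (11.0·16.2 − 3.9·30.4) / (11.0 − 3.9) = 59.64 / 7.1 = 8.400 °C ≈ 8.4 °C.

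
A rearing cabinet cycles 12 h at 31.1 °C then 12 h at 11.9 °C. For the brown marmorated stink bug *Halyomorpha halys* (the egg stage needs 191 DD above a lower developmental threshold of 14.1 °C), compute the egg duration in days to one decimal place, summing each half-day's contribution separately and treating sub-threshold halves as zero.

22.5 days

Day half: max(0, 31.1 − 14.1) × 0.5 = 17.0 × 0.5 = 8.50 DD.
Night half: max(0, 11.9 − 14.1) × 0.5 = 0.0 × 0.5 = 0.00 DD.
Per 24 h: 8.50 DD/day.
Duration = 191 / 8.50 = 22.471 ≈ 22.5 days.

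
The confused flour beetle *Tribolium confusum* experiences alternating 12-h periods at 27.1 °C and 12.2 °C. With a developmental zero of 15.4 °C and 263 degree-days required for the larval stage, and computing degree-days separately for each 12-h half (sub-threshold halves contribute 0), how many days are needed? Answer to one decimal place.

45.0 days

Day half: max(0, 27.1 − 15.4) × 0.5 = 11.7 × 0.5 = 5.85 DD.
Night half: max(0, 12.2 − 15.4) × 0.5 = 0.0 × 0.5 = 0.00 DD.
Per 24 h: 5.85 DD/day.
Duration = 263 / 5.85 = 44.957 ≈ 45.0 days.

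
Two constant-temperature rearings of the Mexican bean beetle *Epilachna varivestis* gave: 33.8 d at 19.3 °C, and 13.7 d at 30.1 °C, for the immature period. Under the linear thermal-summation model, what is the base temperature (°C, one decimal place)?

11.9 °C

Equal thermal constants: D₁(T₁ − T_b) = D₂(T₂ − T_b).
33.8·(19.3 − T_b) = 13.7·(30.1 − T_b)
T_b = (33.8·19.3 − 13.7·30.1) / (33.8 − 13.7) = 239.97 / 20.1 = 11.939 °C ≈ 11.9 °C.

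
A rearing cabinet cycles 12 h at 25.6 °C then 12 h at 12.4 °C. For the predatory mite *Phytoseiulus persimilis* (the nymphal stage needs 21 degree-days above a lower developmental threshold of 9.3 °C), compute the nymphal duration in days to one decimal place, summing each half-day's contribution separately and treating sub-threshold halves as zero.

Day half: max(0, 25.6 − 9.3) × 0.5 = 16.3 × 0.5 = 8.15 DD.
Night half: max(0, 12.4 − 9.3) × 0.5 = 3.1 × 0.5 = 1.55 DD.
Per 24 h: 9.70 DD/day.
Duration = 21 / 9.70 = 2.165 ≈ 2.2 days.

2.2 days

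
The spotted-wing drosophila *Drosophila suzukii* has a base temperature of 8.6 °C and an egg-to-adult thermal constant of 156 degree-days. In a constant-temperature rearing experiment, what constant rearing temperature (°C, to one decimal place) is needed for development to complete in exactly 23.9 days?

Required daily accumulation = 156 / 23.9 = 6.527 DD/day.
T = T_base + 6.527 = 8.6 + 6.527 = 15.127 ≈ 15.1 °C.

15.1 °C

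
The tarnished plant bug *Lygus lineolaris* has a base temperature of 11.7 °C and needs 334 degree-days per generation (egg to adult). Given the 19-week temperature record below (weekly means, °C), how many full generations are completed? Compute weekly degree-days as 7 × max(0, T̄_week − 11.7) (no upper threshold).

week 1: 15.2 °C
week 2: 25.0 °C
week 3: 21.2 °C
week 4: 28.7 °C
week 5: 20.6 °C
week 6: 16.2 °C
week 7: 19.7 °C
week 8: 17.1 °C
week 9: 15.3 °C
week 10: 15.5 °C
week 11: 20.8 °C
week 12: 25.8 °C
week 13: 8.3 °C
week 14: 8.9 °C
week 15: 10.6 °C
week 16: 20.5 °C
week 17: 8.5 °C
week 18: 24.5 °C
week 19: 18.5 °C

Weekly DD (7 × max(0, T̄ − 11.7)): 24.5, 93.1, 66.5, 119.0, 62.3, 31.5, 56.0, 37.8, 25.2, 26.6, 63.7, 98.7, 0.0, 0.0, 0.0, 61.6, 0.0, 89.6, 47.6.
Season total = 903.7 DD.
Complete generations = ⌊903.7 / 334⌋ = 2.

2 generations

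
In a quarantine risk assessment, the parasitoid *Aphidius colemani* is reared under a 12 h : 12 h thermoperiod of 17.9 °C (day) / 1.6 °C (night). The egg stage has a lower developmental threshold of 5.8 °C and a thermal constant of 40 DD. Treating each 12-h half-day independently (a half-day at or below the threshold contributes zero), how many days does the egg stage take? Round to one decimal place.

Day half: max(0, 17.9 − 5.8) × 0.5 = 12.1 × 0.5 = 6.05 DD.
Night half: max(0, 1.6 − 5.8) × 0.5 = 0.0 × 0.5 = 0.00 DD.
Per 24 h: 6.05 DD/day.
Duration = 40 / 6.05 = 6.612 ≈ 6.6 days.

6.6 days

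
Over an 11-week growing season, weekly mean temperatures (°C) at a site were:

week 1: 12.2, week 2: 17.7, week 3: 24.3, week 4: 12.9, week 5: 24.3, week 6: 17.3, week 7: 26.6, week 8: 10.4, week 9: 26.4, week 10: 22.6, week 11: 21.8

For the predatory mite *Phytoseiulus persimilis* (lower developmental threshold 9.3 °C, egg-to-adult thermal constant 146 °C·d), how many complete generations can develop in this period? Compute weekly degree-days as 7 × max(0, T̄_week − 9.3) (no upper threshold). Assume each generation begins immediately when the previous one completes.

Weekly DD (7 × max(0, T̄ − 9.3)): 20.3, 58.8, 105.0, 25.2, 105.0, 56.0, 121.1, 7.7, 119.7, 93.1, 87.5.
Season total = 799.4 DD.
Complete generations = ⌊799.4 / 146⌋ = 5.

5 generations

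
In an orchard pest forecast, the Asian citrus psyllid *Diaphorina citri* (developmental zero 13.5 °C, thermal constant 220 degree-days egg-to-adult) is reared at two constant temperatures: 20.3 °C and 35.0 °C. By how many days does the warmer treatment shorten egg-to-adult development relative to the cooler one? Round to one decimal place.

At 20.3 °C: 220 / (20.3 − 13.5) = 220 / 6.8 = 32.353 d.
At 35.0 °C: 220 / (35.0 − 13.5) = 220 / 21.5 = 10.233 d.
Difference = |32.353 − 10.233| = 22.120 ≈ 22.1 days.

22.1 days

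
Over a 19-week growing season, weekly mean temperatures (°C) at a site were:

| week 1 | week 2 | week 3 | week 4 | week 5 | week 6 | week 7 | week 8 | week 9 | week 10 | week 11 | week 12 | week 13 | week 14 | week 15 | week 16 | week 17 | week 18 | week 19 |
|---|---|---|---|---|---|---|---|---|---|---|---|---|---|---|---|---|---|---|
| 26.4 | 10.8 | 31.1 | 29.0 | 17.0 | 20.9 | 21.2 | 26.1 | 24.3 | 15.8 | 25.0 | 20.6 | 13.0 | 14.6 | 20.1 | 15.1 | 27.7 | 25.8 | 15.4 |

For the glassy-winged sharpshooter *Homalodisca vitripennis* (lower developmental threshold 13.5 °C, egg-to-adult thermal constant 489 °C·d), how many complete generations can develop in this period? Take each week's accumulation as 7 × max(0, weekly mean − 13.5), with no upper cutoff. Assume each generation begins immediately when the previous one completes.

2 generations

Weekly DD (7 × max(0, T̄ − 13.5)): 90.3, 0.0, 123.2, 108.5, 24.5, 51.8, 53.9, 88.2, 75.6, 16.1, 80.5, 49.7, 0.0, 7.7, 46.2, 11.2, 99.4, 86.1, 13.3.
Season total = 1026.2 DD.
Complete generations = ⌊1026.2 / 489⌋ = 2.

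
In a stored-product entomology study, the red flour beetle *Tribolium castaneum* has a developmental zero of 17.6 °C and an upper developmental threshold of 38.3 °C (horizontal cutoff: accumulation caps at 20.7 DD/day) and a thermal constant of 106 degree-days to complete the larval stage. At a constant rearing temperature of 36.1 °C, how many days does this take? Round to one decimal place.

5.7 days

Daily accumulation = 36.1 − 17.6 = 18.5 DD/day.
Duration = 106 / 18.5 = 5.730 ≈ 5.7 days.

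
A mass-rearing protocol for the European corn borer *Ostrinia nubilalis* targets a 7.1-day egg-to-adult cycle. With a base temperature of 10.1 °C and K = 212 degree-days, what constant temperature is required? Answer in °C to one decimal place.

40.0 °C

Required daily accumulation = 212 / 7.1 = 29.859 DD/day.
T = T_base + 29.859 = 10.1 + 29.859 = 39.959 ≈ 40.0 °C.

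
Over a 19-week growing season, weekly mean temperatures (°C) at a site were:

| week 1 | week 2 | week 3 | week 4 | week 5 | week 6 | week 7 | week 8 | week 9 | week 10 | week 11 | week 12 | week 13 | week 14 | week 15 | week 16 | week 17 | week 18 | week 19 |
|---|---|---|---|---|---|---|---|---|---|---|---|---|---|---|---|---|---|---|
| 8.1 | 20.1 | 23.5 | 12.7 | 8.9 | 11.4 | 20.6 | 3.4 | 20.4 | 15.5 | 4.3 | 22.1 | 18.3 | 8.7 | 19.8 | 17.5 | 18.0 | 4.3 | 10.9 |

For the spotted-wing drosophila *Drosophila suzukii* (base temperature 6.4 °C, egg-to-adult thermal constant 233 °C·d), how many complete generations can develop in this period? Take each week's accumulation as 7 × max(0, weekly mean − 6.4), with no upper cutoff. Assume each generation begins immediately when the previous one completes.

Weekly DD (7 × max(0, T̄ − 6.4)): 11.9, 95.9, 119.7, 44.1, 17.5, 35.0, 99.4, 0.0, 98.0, 63.7, 0.0, 109.9, 83.3, 16.1, 93.8, 77.7, 81.2, 0.0, 31.5.
Season total = 1078.7 DD.
Complete generations = ⌊1078.7 / 233⌋ = 4.

4 generations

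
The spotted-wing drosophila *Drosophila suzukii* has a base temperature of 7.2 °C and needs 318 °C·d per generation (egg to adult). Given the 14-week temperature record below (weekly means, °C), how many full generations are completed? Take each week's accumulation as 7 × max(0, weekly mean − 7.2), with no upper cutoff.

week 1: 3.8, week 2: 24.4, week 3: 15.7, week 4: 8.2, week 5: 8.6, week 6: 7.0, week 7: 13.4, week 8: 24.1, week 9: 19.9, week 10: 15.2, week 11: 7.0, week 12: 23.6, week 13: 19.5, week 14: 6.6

2 generations

Weekly DD (7 × max(0, T̄ − 7.2)): 0.0, 120.4, 59.5, 7.0, 9.8, 0.0, 43.4, 118.3, 88.9, 56.0, 0.0, 114.8, 86.1, 0.0.
Season total = 704.2 DD.
Complete generations = ⌊704.2 / 318⌋ = 2.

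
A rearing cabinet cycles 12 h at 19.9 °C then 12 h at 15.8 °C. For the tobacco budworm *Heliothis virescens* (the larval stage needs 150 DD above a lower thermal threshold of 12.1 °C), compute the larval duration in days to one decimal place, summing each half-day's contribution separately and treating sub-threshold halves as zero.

Day half: max(0, 19.9 − 12.1) × 0.5 = 7.8 × 0.5 = 3.90 DD.
Night half: max(0, 15.8 − 12.1) × 0.5 = 3.7 × 0.5 = 1.85 DD.
Per 24 h: 5.75 DD/day.
Duration = 150 / 5.75 = 26.087 ≈ 26.1 days.

26.1 days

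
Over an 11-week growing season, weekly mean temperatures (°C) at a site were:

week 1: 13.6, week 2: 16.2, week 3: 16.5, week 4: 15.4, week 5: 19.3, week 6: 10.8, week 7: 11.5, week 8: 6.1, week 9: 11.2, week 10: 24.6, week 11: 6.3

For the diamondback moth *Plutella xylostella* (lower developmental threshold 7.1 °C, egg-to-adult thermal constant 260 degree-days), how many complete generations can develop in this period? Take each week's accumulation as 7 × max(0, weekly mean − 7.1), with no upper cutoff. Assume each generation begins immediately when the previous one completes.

2 generations

Weekly DD (7 × max(0, T̄ − 7.1)): 45.5, 63.7, 65.8, 58.1, 85.4, 25.9, 30.8, 0.0, 28.7, 122.5, 0.0.
Season total = 526.4 DD.
Complete generations = ⌊526.4 / 260⌋ = 2.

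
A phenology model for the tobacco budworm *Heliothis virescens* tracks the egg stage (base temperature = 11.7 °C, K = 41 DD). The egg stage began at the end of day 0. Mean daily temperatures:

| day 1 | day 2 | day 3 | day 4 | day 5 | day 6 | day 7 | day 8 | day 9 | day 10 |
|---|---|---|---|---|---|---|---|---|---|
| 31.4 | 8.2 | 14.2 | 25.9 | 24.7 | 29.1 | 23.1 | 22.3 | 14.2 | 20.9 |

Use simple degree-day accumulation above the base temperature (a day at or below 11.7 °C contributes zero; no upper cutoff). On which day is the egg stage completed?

day 5

Daily DD above 11.7 °C: 19.7, 0.0, 2.5, 14.2, 13.0, 17.4, 11.4, 10.6, 2.5, 9.2.
Cumulative: 19.7, 19.7, 22.2, 36.4, 49.4, 66.8, 78.2, 88.8, 91.3, 100.5.
The total first reaches 41 DD on day 5.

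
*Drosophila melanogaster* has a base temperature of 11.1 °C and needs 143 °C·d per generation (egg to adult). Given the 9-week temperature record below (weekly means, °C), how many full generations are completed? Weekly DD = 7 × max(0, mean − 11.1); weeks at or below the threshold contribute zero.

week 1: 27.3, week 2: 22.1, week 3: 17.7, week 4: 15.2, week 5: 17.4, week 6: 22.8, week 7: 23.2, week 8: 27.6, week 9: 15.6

Weekly DD (7 × max(0, T̄ − 11.1)): 113.4, 77.0, 46.2, 28.7, 44.1, 81.9, 84.7, 115.5, 31.5.
Season total = 623.0 DD.
Complete generations = ⌊623.0 / 143⌋ = 4.

4 generations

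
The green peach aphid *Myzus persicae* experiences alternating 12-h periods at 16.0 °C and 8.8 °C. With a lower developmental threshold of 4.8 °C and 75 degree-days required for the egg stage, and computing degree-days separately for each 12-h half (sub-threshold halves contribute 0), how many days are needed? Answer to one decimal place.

9.9 days

Day half: max(0, 16.0 − 4.8) × 0.5 = 11.2 × 0.5 = 5.60 DD.
Night half: max(0, 8.8 − 4.8) × 0.5 = 4.0 × 0.5 = 2.00 DD.
Per 24 h: 7.60 DD/day.
Duration = 75 / 7.60 = 9.868 ≈ 9.9 days.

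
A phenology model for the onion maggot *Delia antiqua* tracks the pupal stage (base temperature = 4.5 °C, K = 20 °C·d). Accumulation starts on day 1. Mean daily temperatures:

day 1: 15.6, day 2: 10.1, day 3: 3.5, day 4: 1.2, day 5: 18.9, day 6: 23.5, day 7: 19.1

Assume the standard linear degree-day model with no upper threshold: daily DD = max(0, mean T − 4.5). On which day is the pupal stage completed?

day 5

Daily DD above 4.5 °C: 11.1, 5.6, 0.0, 0.0, 14.4, 19.0, 14.6.
Cumulative: 11.1, 16.7, 16.7, 16.7, 31.1, 50.1, 64.7.
The total first reaches 20 DD on day 5.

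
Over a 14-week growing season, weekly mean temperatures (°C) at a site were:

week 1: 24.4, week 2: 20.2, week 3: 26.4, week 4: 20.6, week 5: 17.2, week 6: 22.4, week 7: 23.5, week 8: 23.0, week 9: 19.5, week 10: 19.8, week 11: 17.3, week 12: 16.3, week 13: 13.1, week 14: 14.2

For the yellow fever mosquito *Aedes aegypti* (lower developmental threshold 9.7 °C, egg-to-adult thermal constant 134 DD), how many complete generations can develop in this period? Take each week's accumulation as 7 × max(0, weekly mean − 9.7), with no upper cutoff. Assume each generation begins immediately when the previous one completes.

7 generations

Weekly DD (7 × max(0, T̄ − 9.7)): 102.9, 73.5, 116.9, 76.3, 52.5, 88.9, 96.6, 93.1, 68.6, 70.7, 53.2, 46.2, 23.8, 31.5.
Season total = 994.7 DD.
Complete generations = ⌊994.7 / 134⌋ = 7.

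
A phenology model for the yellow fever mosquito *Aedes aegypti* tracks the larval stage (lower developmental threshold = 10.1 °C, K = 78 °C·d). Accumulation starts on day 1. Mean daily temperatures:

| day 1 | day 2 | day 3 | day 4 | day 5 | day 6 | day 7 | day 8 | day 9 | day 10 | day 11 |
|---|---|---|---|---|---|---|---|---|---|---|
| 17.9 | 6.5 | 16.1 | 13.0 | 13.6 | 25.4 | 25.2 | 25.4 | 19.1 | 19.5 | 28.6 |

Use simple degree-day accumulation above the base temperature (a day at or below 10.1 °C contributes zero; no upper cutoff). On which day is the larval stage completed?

Daily DD above 10.1 °C: 7.8, 0.0, 6.0, 2.9, 3.5, 15.3, 15.1, 15.3, 9.0, 9.4, 18.5.
Cumulative: 7.8, 7.8, 13.8, 16.7, 20.2, 35.5, 50.6, 65.9, 74.9, 84.3, 102.8.
The total first reaches 78 DD on day 10.

day 10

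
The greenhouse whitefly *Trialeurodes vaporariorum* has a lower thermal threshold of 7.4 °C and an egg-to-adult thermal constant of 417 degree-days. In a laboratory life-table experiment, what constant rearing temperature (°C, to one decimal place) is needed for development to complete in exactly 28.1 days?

Required daily accumulation = 417 / 28.1 = 14.840 DD/day.
T = T_base + 14.840 = 7.4 + 14.840 = 22.240 ≈ 22.2 °C.

22.2 °C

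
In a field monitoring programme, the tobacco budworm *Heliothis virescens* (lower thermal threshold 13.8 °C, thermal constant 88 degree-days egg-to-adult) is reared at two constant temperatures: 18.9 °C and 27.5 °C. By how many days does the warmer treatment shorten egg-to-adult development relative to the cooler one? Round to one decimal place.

10.8 days

At 18.9 °C: 88 / (18.9 − 13.8) = 88 / 5.1 = 17.255 d.
At 27.5 °C: 88 / (27.5 − 13.8) = 88 / 13.7 = 6.423 d.
Difference = |17.255 − 6.423| = 10.832 ≈ 10.8 days.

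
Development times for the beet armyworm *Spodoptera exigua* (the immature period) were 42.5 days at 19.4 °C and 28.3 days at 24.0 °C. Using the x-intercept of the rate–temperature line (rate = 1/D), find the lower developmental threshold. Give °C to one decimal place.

Linear rate model ⇒ the product D·(T − T_b) is constant across temperatures.
42.5·(19.4 − T_b) = 28.3·(24.0 − T_b)
T_b = (42.5·19.4 − 28.3·24.0) / (42.5 − 28.3) = 145.30 / 14.2 = 10.232 °C ≈ 10.2 °C.

10.2 °C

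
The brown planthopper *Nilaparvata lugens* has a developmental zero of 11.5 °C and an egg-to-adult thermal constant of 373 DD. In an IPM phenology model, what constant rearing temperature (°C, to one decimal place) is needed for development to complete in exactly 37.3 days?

21.5 °C

Required daily accumulation = 373 / 37.3 = 10.000 DD/day.
T = T_base + 10.000 = 11.5 + 10.000 = 21.500 ≈ 21.5 °C.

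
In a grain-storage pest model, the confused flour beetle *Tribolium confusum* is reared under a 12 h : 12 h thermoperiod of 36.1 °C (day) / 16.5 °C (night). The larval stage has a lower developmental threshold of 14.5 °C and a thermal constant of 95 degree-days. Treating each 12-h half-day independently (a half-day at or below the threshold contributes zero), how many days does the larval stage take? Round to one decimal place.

8.1 days

Day half: max(0, 36.1 − 14.5) × 0.5 = 21.6 × 0.5 = 10.80 DD.
Night half: max(0, 16.5 − 14.5) × 0.5 = 2.0 × 0.5 = 1.00 DD.
Per 24 h: 11.80 DD/day.
Duration = 95 / 11.80 = 8.051 ≈ 8.1 days.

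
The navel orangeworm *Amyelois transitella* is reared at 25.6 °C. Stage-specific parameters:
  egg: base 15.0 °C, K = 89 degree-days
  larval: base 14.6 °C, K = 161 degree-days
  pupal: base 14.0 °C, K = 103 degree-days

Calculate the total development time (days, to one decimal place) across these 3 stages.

egg: 89 / (25.6 − 15.0) = 89 / 10.6 = 8.396 d.
larval: 161 / (25.6 − 14.6) = 161 / 11.0 = 14.636 d.
pupal: 103 / (25.6 − 14.0) = 103 / 11.6 = 8.879 d.
Sum = 31.912 ≈ 31.9 days.

31.9 days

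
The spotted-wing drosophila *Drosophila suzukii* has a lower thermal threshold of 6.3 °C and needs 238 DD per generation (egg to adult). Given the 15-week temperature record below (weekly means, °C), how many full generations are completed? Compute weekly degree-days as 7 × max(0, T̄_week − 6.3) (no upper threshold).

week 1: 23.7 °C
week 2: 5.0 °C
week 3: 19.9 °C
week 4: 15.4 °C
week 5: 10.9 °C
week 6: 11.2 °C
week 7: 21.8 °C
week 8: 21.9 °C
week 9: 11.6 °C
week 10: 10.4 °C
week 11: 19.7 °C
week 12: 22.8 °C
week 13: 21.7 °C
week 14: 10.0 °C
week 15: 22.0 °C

Weekly DD (7 × max(0, T̄ − 6.3)): 121.8, 0.0, 95.2, 63.7, 32.2, 34.3, 108.5, 109.2, 37.1, 28.7, 93.8, 115.5, 107.8, 25.9, 109.9.
Season total = 1083.6 DD.
Complete generations = ⌊1083.6 / 238⌋ = 4.

4 generations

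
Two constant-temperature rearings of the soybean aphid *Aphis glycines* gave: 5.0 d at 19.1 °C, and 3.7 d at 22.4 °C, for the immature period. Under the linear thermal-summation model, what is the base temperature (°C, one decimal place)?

9.7 °C

Under the model K = D·(T − T_b), so D₁·(T₁ − T_b) = D₂·(T₂ − T_b).
5.0·(19.1 − T_b) = 3.7·(22.4 − T_b)
T_b = (5.0·19.1 − 3.7·22.4) / (5.0 − 3.7) = 12.62 / 1.3 = 9.708 °C ≈ 9.7 °C.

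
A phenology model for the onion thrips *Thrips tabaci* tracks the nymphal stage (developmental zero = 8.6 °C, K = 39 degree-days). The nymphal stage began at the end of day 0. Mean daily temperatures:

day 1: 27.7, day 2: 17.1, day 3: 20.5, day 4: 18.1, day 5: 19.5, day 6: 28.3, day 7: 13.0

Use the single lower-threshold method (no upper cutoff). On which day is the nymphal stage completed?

day 3

Daily DD above 8.6 °C: 19.1, 8.5, 11.9, 9.5, 10.9, 19.7, 4.4.
Cumulative: 19.1, 27.6, 39.5, 49.0, 59.9, 79.6, 84.0.
The total first reaches 39 DD on day 3.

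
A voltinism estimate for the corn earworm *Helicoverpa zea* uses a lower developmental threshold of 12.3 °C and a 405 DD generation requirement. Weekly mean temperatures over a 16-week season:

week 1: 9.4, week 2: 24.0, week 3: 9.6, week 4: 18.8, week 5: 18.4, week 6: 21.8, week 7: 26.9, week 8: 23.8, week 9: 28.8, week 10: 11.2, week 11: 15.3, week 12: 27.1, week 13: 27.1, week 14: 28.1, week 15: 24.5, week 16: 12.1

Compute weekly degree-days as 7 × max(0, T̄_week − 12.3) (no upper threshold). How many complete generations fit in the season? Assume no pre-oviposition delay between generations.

2 generations

Weekly DD (7 × max(0, T̄ − 12.3)): 0.0, 81.9, 0.0, 45.5, 42.7, 66.5, 102.2, 80.5, 115.5, 0.0, 21.0, 103.6, 103.6, 110.6, 85.4, 0.0.
Season total = 959.0 DD.
Complete generations = ⌊959.0 / 405⌋ = 2.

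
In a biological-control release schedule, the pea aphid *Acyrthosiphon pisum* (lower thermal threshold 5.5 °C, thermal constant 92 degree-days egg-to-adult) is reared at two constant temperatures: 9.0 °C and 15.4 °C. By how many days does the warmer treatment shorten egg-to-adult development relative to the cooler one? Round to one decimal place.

At 9.0 °C: 92 / (9.0 − 5.5) = 92 / 3.5 = 26.286 d.
At 15.4 °C: 92 / (15.4 − 5.5) = 92 / 9.9 = 9.293 d.
Difference = |26.286 − 9.293| = 16.993 ≈ 17.0 days.

17.0 days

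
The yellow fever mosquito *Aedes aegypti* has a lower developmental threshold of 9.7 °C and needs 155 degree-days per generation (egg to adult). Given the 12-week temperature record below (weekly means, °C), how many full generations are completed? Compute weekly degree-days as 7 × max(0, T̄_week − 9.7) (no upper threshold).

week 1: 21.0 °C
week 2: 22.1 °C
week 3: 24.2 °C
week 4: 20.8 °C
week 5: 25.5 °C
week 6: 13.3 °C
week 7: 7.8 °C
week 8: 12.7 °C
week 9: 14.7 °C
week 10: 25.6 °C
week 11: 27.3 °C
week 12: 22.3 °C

5 generations

Weekly DD (7 × max(0, T̄ − 9.7)): 79.1, 86.8, 101.5, 77.7, 110.6, 25.2, 0.0, 21.0, 35.0, 111.3, 123.2, 88.2.
Season total = 859.6 DD.
Complete generations = ⌊859.6 / 155⌋ = 5.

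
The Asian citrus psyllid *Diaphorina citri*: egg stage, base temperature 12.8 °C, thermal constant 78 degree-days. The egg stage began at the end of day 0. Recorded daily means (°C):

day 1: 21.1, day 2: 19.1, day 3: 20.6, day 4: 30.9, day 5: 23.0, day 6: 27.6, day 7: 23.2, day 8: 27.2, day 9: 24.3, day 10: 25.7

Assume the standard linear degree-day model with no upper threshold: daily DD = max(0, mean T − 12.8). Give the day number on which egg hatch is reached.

Daily DD above 12.8 °C: 8.3, 6.3, 7.8, 18.1, 10.2, 14.8, 10.4, 14.4, 11.5, 12.9.
Cumulative: 8.3, 14.6, 22.4, 40.5, 50.7, 65.5, 75.9, 90.3, 101.8, 114.7.
The total first reaches 78 DD on day 8.

day 8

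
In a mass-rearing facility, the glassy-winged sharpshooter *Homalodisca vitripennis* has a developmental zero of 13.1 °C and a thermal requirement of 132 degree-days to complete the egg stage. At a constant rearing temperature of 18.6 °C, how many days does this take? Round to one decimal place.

24.0 days

Daily accumulation = 18.6 − 13.1 = 5.5 DD/day.
Duration = 132 / 5.5 = 24.000 ≈ 24.0 days.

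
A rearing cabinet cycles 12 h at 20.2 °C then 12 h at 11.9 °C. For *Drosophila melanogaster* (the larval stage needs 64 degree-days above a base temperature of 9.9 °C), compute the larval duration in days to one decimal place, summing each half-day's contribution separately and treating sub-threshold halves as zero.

10.4 days

Day half: max(0, 20.2 − 9.9) × 0.5 = 10.3 × 0.5 = 5.15 DD.
Night half: max(0, 11.9 − 9.9) × 0.5 = 2.0 × 0.5 = 1.00 DD.
Per 24 h: 6.15 DD/day.
Duration = 64 / 6.15 = 10.407 ≈ 10.4 days.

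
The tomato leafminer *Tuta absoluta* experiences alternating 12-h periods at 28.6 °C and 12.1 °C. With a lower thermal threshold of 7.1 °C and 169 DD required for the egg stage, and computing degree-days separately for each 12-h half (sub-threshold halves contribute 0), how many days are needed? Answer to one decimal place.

12.8 days

Day half: max(0, 28.6 − 7.1) × 0.5 = 21.5 × 0.5 = 10.75 DD.
Night half: max(0, 12.1 − 7.1) × 0.5 = 5.0 × 0.5 = 2.50 DD.
Per 24 h: 13.25 DD/day.
Duration = 169 / 13.25 = 12.755 ≈ 12.8 days.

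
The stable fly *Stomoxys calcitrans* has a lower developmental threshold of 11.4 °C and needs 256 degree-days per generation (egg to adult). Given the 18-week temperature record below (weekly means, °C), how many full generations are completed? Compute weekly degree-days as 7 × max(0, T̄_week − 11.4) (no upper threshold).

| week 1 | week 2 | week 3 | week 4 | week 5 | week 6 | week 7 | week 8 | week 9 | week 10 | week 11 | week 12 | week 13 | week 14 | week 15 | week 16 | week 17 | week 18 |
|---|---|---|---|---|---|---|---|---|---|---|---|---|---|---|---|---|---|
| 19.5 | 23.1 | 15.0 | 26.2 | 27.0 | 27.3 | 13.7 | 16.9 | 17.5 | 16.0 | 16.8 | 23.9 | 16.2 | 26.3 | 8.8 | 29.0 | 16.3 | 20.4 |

Weekly DD (7 × max(0, T̄ − 11.4)): 56.7, 81.9, 25.2, 103.6, 109.2, 111.3, 16.1, 38.5, 42.7, 32.2, 37.8, 87.5, 33.6, 104.3, 0.0, 123.2, 34.3, 63.0.
Season total = 1101.1 DD.
Complete generations = ⌊1101.1 / 256⌋ = 4.

4 generations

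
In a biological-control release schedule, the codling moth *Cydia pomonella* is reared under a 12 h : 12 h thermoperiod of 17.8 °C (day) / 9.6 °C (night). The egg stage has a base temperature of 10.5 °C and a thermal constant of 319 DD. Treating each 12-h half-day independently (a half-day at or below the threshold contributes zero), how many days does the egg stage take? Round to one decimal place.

87.4 days

Day half: max(0, 17.8 − 10.5) × 0.5 = 7.3 × 0.5 = 3.65 DD.
Night half: max(0, 9.6 − 10.5) × 0.5 = 0.0 × 0.5 = 0.00 DD.
Per 24 h: 3.65 DD/day.
Duration = 319 / 3.65 = 87.397 ≈ 87.4 days.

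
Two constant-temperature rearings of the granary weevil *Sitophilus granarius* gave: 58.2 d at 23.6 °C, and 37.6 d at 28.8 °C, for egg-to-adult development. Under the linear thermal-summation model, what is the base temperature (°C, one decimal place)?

14.1 °C

Equal thermal constants: D₁(T₁ − T_b) = D₂(T₂ − T_b).
58.2·(23.6 − T_b) = 37.6·(28.8 − T_b)
T_b = (58.2·23.6 − 37.6·28.8) / (58.2 − 37.6) = 290.64 / 20.6 = 14.109 °C ≈ 14.1 °C.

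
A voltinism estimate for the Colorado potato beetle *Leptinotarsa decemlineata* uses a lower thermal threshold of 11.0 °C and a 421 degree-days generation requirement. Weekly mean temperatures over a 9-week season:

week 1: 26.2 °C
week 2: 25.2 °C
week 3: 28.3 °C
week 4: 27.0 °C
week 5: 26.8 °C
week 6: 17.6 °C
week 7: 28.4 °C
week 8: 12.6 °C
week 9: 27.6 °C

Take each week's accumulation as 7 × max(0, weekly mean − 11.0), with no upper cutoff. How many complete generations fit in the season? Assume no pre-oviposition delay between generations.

Weekly DD (7 × max(0, T̄ − 11.0)): 106.4, 99.4, 121.1, 112.0, 110.6, 46.2, 121.8, 11.2, 116.2.
Season total = 844.9 DD.
Complete generations = ⌊844.9 / 421⌋ = 2.

2 generations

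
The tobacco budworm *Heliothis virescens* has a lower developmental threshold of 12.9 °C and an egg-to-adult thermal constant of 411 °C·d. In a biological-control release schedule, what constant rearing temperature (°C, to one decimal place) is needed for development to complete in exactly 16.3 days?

38.1 °C

Required daily accumulation = 411 / 16.3 = 25.215 DD/day.
T = T_base + 25.215 = 12.9 + 25.215 = 38.115 ≈ 38.1 °C.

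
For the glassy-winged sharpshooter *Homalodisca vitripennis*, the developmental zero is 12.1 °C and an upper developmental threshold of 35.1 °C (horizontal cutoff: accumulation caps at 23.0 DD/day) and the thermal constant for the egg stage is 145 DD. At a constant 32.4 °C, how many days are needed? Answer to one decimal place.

Daily accumulation = 32.4 − 12.1 = 20.3 DD/day.
Duration = 145 / 20.3 = 7.143 ≈ 7.1 days.

7.1 days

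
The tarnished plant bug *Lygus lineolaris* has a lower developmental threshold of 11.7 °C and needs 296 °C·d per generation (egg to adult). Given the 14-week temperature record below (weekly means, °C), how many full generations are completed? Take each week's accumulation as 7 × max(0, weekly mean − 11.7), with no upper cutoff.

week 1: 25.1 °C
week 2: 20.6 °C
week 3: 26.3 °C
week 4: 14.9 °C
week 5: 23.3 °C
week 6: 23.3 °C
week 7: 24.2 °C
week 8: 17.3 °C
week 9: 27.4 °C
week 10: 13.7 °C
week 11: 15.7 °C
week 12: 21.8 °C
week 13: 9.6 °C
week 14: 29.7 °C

3 generations

Weekly DD (7 × max(0, T̄ − 11.7)): 93.8, 62.3, 102.2, 22.4, 81.2, 81.2, 87.5, 39.2, 109.9, 14.0, 28.0, 70.7, 0.0, 126.0.
Season total = 918.4 DD.
Complete generations = ⌊918.4 / 296⌋ = 3.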